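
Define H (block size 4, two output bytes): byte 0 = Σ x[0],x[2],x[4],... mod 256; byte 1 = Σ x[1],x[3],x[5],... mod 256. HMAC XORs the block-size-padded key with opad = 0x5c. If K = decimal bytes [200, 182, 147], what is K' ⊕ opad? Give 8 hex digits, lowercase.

Key decimal bytes [200, 182, 147] = c8 b6 93 is 3 bytes ≤ B = 4; zero-pad to 4 bytes: K' = c8 b6 93 00.
XOR each byte with 0x5c: c8⊕5c=94, b6⊕5c=ea, 93⊕5c=cf, 00⊕5c=5c.

94eacf5c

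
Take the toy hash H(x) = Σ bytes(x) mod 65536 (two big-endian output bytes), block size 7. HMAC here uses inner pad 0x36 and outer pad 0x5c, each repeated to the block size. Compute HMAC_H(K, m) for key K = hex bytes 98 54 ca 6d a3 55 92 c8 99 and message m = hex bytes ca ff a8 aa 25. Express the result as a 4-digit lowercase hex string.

Key hex bytes 98 54 ca 6d a3 55 92 c8 99 is 9 bytes > B = 7, so hash it first: H(key) = 05 0e, then zero-pad to 7 bytes: K' = 05 0e 00 00 00 00 00.
K' ⊕ ipad = 33 38 36 36 36 36 36.  K' ⊕ opad = 59 52 5c 5c 5c 5c 5c.
Inner input = (K'⊕ipad) ∥ m = 33 38 36 36 36 36 36 ∥ ca ff a8 aa 25.
Inner hash: sum = 51+56+54+54+54+54+54+202+255+168+170+37 = 1209 → 04 b9.
Outer input = (K'⊕opad) ∥ inner = 59 52 5c 5c 5c 5c 5c ∥ 04 b9.
Outer hash (tag): sum = 89+82+92+92+92+92+92+4+185 = 820 → 03 34.

0334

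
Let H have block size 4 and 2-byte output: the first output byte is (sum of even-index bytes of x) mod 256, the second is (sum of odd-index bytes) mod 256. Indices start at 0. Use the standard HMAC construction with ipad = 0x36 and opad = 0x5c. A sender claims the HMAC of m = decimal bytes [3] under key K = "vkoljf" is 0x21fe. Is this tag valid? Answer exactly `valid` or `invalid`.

valid

Key "vkoljf" = 76 6b 6f 6c 6a 66 is 6 bytes > B = 4, so hash it first: H(key) = 4f 3d, then zero-pad to 4 bytes: K' = 4f 3d 00 00.
K' ⊕ ipad = 79 0b 36 36; K' ⊕ opad = 13 61 5c 5c.
Inner hash: even-index sum = 178 mod 256 = 178; odd-index sum = 65 mod 256 = 65 → b2 41.
Outer hash (recomputed tag): even-index sum = 289 mod 256 = 33; odd-index sum = 254 mod 256 = 254 → 21 fe.
Recomputed tag = 21fe; claimed = 21fe → match.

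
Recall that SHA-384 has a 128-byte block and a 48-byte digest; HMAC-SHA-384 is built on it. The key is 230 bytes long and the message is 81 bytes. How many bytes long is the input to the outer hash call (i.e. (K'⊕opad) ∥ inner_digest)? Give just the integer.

Key is 230 > 128 bytes, so it is hashed to 48 bytes then zero-padded to 128: |K'| = 128.
Outer input = (K'⊕opad) ∥ H(inner) → 128 + 48 = 176 bytes.

176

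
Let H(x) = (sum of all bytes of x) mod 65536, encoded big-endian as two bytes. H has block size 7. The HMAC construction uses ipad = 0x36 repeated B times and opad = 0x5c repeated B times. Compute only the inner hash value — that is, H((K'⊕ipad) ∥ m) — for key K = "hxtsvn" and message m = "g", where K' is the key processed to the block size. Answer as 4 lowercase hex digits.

Key "hxtsvn" = 68 78 74 73 76 6e is 6 bytes ≤ B = 7; zero-pad to 7 bytes: K' = 68 78 74 73 76 6e 00.
K' ⊕ ipad = 5e 4e 42 45 40 58 36.
Inner input = 5e 4e 42 45 40 58 36 ∥ 67.
Inner hash: sum = 94+78+66+69+64+88+54+103 = 616 → 02 68.

0268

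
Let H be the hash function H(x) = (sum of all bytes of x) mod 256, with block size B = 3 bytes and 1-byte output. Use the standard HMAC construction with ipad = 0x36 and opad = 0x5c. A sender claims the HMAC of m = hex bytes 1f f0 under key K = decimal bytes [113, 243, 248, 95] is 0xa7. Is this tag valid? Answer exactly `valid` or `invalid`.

valid

Key decimal bytes [113, 243, 248, 95] = 71 f3 f8 5f is 4 bytes > B = 3, so hash it first: H(key) = bb, then zero-pad to 3 bytes: K' = bb 00 00.
K' ⊕ ipad = 8d 36 36; K' ⊕ opad = e7 5c 5c.
Inner hash: sum = 141+54+54+31+240 = 520; mod 256 = 8 → 08.
Outer hash (recomputed tag): sum = 231+92+92+8 = 423; mod 256 = 167 → a7.
Recomputed tag = a7; claimed = a7 → match.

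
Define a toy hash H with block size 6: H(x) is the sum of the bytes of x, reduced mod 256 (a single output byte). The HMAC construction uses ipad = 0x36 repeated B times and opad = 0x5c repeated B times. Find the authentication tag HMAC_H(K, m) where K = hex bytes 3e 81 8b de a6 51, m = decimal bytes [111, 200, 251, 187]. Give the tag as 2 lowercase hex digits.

e7

Key hex bytes 3e 81 8b de a6 51 is exactly B = 6 bytes: K' = 3e 81 8b de a6 51.
K' ⊕ ipad = 08 b7 bd e8 90 67.  K' ⊕ opad = 62 dd d7 82 fa 0d.
Inner input = (K'⊕ipad) ∥ m = 08 b7 bd e8 90 67 ∥ 6f c8 fb bb.
Inner hash: sum = 8+183+189+232+144+103+111+200+251+187 = 1608; mod 256 = 72 → 48.
Outer input = (K'⊕opad) ∥ inner = 62 dd d7 82 fa 0d ∥ 48.
Outer hash (tag): sum = 98+221+215+130+250+13+72 = 999; mod 256 = 231 → e7.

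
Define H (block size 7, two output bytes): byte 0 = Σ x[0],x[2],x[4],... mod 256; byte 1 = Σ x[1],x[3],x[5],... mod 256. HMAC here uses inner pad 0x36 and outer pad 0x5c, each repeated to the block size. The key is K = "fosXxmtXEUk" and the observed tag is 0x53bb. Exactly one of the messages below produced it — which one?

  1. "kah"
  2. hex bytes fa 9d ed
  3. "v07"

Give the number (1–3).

Key "fosXxmtXEUk" = 66 6f 73 58 78 6d 74 58 45 55 6b is 11 bytes > B = 7, so hash it first: H(key) = 75 e1, then zero-pad to 7 bytes: K' = 75 e1 00 00 00 00 00.
K' ⊕ ipad = 43 d7 36 36 36 36 36; K' ⊕ opad = 29 bd 5c 5c 5c 5c 5c.
m1: inner = H(43 d7 36 36 36 36 36 6b 61 68) = 46 16; tag = H(29 bd 5c 5c 5c 5c 5c 46 16) = 53bb ← matches
m2: inner = H(43 d7 36 36 36 36 36 fa 9d ed) = 82 2a; tag = H(29 bd 5c 5c 5c 5c 5c 82 2a) = 67f7
m3: inner = H(43 d7 36 36 36 36 36 76 30 37) = 15 f0; tag = H(29 bd 5c 5c 5c 5c 5c 15 f0) = 2d8a

1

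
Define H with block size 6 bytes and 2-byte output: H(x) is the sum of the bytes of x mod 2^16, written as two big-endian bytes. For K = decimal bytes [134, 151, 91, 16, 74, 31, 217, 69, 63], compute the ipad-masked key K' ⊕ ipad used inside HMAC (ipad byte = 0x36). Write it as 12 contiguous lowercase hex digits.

357836363636

Key decimal bytes [134, 151, 91, 16, 74, 31, 217, 69, 63] = 86 97 5b 10 4a 1f d9 45 3f is 9 bytes > B = 6, so hash it first: H(key) = 03 4e, then zero-pad to 6 bytes: K' = 03 4e 00 00 00 00.
XOR each byte with 0x36: 03⊕36=35, 4e⊕36=78, 00⊕36=36, 00⊕36=36, 00⊕36=36, 00⊕36=36.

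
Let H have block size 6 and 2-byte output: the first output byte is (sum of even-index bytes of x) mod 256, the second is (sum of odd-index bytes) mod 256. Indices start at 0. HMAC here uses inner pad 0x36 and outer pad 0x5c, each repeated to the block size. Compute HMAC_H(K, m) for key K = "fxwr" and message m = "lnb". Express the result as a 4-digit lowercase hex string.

Key "fxwr" = 66 78 77 72 is 4 bytes ≤ B = 6; zero-pad to 6 bytes: K' = 66 78 77 72 00 00.
K' ⊕ ipad = 50 4e 41 44 36 36.  K' ⊕ opad = 3a 24 2b 2e 5c 5c.
Inner input = (K'⊕ipad) ∥ m = 50 4e 41 44 36 36 ∥ 6c 6e 62.
Inner hash: even-index sum = 405 mod 256 = 149; odd-index sum = 310 mod 256 = 54 → 95 36.
Outer input = (K'⊕opad) ∥ inner = 3a 24 2b 2e 5c 5c ∥ 95 36.
Outer hash (tag): even-index sum = 342 mod 256 = 86; odd-index sum = 228 mod 256 = 228 → 56 e4.

56e4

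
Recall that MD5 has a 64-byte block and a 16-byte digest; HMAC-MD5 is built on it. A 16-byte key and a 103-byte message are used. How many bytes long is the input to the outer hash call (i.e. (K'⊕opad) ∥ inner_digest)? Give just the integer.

Key is 16 ≤ 64 bytes, zero-padded: |K'| = 64.
Outer input = (K'⊕opad) ∥ H(inner) → 64 + 16 = 80 bytes.

80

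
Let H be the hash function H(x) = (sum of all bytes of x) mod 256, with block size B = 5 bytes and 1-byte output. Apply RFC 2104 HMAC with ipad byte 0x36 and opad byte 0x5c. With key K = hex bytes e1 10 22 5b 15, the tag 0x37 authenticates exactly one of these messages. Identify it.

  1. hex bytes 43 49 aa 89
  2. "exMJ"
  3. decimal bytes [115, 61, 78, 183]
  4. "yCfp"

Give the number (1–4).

Key hex bytes e1 10 22 5b 15 is exactly B = 5 bytes: K' = e1 10 22 5b 15.
K' ⊕ ipad = d7 26 14 6d 23; K' ⊕ opad = bd 4c 7e 07 49.
m1: inner = H(d7 26 14 6d 23 43 49 aa 89) = 60; tag = H(bd 4c 7e 07 49 60) = 37 ← matches
m2: inner = H(d7 26 14 6d 23 65 78 4d 4a) = 15; tag = H(bd 4c 7e 07 49 15) = ec
m3: inner = H(d7 26 14 6d 23 73 3d 4e b7) = 56; tag = H(bd 4c 7e 07 49 56) = 2d
m4: inner = H(d7 26 14 6d 23 79 43 66 70) = 33; tag = H(bd 4c 7e 07 49 33) = 0a

1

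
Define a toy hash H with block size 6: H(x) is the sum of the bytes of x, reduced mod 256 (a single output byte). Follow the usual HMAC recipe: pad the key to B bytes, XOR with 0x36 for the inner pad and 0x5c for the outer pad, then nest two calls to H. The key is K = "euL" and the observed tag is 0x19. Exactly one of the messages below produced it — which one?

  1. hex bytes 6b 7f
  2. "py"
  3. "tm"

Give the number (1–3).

Key "euL" = 65 75 4c is 3 bytes ≤ B = 6; zero-pad to 6 bytes: K' = 65 75 4c 00 00 00.
K' ⊕ ipad = 53 43 7a 36 36 36; K' ⊕ opad = 39 29 10 5c 5c 5c.
m1: inner = H(53 43 7a 36 36 36 6b 7f) = 9c; tag = H(39 29 10 5c 5c 5c 9c) = 22
m2: inner = H(53 43 7a 36 36 36 70 79) = 9b; tag = H(39 29 10 5c 5c 5c 9b) = 21
m3: inner = H(53 43 7a 36 36 36 74 6d) = 93; tag = H(39 29 10 5c 5c 5c 93) = 19 ← matches

3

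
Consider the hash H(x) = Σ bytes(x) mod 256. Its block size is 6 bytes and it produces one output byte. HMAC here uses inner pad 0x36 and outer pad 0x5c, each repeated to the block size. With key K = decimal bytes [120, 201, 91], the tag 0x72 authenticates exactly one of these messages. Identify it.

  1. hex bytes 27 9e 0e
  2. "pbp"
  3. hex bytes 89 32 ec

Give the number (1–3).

Key decimal bytes [120, 201, 91] = 78 c9 5b is 3 bytes ≤ B = 6; zero-pad to 6 bytes: K' = 78 c9 5b 00 00 00.
K' ⊕ ipad = 4e ff 6d 36 36 36; K' ⊕ opad = 24 95 07 5c 5c 5c.
m1: inner = H(4e ff 6d 36 36 36 27 9e 0e) = 2f; tag = H(24 95 07 5c 5c 5c 2f) = 03
m2: inner = H(4e ff 6d 36 36 36 70 62 70) = 9e; tag = H(24 95 07 5c 5c 5c 9e) = 72 ← matches
m3: inner = H(4e ff 6d 36 36 36 89 32 ec) = 03; tag = H(24 95 07 5c 5c 5c 03) = d7

2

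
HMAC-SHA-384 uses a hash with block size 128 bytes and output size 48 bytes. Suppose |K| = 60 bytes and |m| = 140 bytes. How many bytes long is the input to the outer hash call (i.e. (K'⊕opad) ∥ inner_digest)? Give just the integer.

176

Key is 60 ≤ 128 bytes, zero-padded: |K'| = 128.
Outer input = (K'⊕opad) ∥ H(inner) → 128 + 48 = 176 bytes.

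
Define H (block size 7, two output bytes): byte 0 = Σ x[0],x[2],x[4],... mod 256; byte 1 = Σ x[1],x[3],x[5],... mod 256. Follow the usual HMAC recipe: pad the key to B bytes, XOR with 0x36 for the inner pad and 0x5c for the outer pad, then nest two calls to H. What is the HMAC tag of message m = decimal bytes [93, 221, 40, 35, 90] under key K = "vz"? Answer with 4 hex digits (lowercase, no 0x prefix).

d5c0

Key "vz" = 76 7a is 2 bytes ≤ B = 7; zero-pad to 7 bytes: K' = 76 7a 00 00 00 00 00.
K' ⊕ ipad = 40 4c 36 36 36 36 36.  K' ⊕ opad = 2a 26 5c 5c 5c 5c 5c.
Inner input = (K'⊕ipad) ∥ m = 40 4c 36 36 36 36 36 ∥ 5d dd 28 23 5a.
Inner hash: even-index sum = 482 mod 256 = 226; odd-index sum = 407 mod 256 = 151 → e2 97.
Outer input = (K'⊕opad) ∥ inner = 2a 26 5c 5c 5c 5c 5c ∥ e2 97.
Outer hash (tag): even-index sum = 469 mod 256 = 213; odd-index sum = 448 mod 256 = 192 → d5 c0.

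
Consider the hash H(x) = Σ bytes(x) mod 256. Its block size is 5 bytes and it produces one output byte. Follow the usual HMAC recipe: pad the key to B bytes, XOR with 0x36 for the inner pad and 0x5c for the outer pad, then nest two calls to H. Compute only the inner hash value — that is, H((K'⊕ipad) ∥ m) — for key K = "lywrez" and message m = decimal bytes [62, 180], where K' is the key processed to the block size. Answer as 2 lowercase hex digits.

65

Key "lywrez" = 6c 79 77 72 65 7a is 6 bytes > B = 5, so hash it first: H(key) = ad, then zero-pad to 5 bytes: K' = ad 00 00 00 00.
K' ⊕ ipad = 9b 36 36 36 36.
Inner input = 9b 36 36 36 36 ∥ 3e b4.
Inner hash: sum = 155+54+54+54+54+62+180 = 613; mod 256 = 101 → 65.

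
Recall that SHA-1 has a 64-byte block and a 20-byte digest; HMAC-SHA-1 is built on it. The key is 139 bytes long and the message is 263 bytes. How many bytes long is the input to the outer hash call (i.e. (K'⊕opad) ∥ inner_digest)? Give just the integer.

84

Key is 139 > 64 bytes, so it is hashed to 20 bytes then zero-padded to 64: |K'| = 64.
Outer input = (K'⊕opad) ∥ H(inner) → 64 + 20 = 84 bytes.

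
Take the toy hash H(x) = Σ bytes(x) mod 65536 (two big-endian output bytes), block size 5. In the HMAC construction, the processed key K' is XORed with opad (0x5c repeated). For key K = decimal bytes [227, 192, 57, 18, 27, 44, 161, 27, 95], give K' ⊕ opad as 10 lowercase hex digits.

5f0c5c5c5c

Key decimal bytes [227, 192, 57, 18, 27, 44, 161, 27, 95] = e3 c0 39 12 1b 2c a1 1b 5f is 9 bytes > B = 5, so hash it first: H(key) = 03 50, then zero-pad to 5 bytes: K' = 03 50 00 00 00.
XOR each byte with 0x5c: 03⊕5c=5f, 50⊕5c=0c, 00⊕5c=5c, 00⊕5c=5c, 00⊕5c=5c.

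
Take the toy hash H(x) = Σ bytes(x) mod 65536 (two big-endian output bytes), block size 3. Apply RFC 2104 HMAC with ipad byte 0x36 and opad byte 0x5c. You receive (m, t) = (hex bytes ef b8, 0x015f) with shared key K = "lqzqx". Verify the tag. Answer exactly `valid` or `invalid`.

valid

Key "lqzqx" = 6c 71 7a 71 78 is 5 bytes > B = 3, so hash it first: H(key) = 02 40, then zero-pad to 3 bytes: K' = 02 40 00.
K' ⊕ ipad = 34 76 36; K' ⊕ opad = 5e 1c 5c.
Inner hash: sum = 52+118+54+239+184 = 647 → 02 87.
Outer hash (recomputed tag): sum = 94+28+92+2+135 = 351 → 01 5f.
Recomputed tag = 015f; claimed = 015f → match.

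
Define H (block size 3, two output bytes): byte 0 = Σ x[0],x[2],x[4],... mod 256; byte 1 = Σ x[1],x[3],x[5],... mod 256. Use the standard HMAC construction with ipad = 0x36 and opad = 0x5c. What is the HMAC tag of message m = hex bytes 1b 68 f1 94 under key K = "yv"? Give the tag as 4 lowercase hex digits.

cdab

Key "yv" = 79 76 is 2 bytes ≤ B = 3; zero-pad to 3 bytes: K' = 79 76 00.
K' ⊕ ipad = 4f 40 36.  K' ⊕ opad = 25 2a 5c.
Inner input = (K'⊕ipad) ∥ m = 4f 40 36 ∥ 1b 68 f1 94.
Inner hash: even-index sum = 385 mod 256 = 129; odd-index sum = 332 mod 256 = 76 → 81 4c.
Outer input = (K'⊕opad) ∥ inner = 25 2a 5c ∥ 81 4c.
Outer hash (tag): even-index sum = 205 mod 256 = 205; odd-index sum = 171 mod 256 = 171 → cd ab.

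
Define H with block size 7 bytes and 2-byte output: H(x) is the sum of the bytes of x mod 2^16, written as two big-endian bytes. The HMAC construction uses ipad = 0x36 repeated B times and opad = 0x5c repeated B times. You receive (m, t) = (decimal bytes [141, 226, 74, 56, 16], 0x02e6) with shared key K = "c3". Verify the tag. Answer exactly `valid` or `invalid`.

Key "c3" = 63 33 is 2 bytes ≤ B = 7; zero-pad to 7 bytes: K' = 63 33 00 00 00 00 00.
K' ⊕ ipad = 55 05 36 36 36 36 36; K' ⊕ opad = 3f 6f 5c 5c 5c 5c 5c.
Inner hash: sum = 85+5+54+54+54+54+54+141+226+74+56+16 = 873 → 03 69.
Outer hash (recomputed tag): sum = 63+111+92+92+92+92+92+3+105 = 742 → 02 e6.
Recomputed tag = 02e6; claimed = 02e6 → match.

valid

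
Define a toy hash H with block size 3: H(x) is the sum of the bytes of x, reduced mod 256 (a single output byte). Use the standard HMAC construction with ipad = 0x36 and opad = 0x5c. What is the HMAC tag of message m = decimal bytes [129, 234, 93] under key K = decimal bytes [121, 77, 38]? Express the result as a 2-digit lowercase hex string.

52

Key decimal bytes [121, 77, 38] = 79 4d 26 is exactly B = 3 bytes: K' = 79 4d 26.
K' ⊕ ipad = 4f 7b 10.  K' ⊕ opad = 25 11 7a.
Inner input = (K'⊕ipad) ∥ m = 4f 7b 10 ∥ 81 ea 5d.
Inner hash: sum = 79+123+16+129+234+93 = 674; mod 256 = 162 → a2.
Outer input = (K'⊕opad) ∥ inner = 25 11 7a ∥ a2.
Outer hash (tag): sum = 37+17+122+162 = 338; mod 256 = 82 → 52.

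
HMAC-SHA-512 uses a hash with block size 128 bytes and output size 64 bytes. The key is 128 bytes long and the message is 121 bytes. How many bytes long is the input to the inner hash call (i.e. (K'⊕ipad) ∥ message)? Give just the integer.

249

Key is 128 ≤ 128 bytes, zero-padded: |K'| = 128.
Inner input = (K'⊕ipad) ∥ m → 128 + 121 = 249 bytes.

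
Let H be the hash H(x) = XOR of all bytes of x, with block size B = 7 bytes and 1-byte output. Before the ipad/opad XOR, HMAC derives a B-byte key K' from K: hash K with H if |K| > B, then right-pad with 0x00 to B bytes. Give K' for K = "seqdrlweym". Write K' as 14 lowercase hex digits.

|K| = 10 > B = 7, so first hash the key.
H(K): XOR 73⊕65⊕71⊕64⊕72⊕6c⊕77⊕65⊕79⊕6d = 1b.
Zero-pad H(K) = 1b to 7 bytes: K' = 1b 00 00 00 00 00 00.

1b000000000000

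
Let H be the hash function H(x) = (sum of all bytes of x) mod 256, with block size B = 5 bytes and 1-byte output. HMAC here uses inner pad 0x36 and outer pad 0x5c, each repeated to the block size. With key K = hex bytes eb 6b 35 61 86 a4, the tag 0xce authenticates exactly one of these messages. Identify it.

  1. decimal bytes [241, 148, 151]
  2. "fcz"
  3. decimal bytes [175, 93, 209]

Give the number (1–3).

1

Key hex bytes eb 6b 35 61 86 a4 is 6 bytes > B = 5, so hash it first: H(key) = 16, then zero-pad to 5 bytes: K' = 16 00 00 00 00.
K' ⊕ ipad = 20 36 36 36 36; K' ⊕ opad = 4a 5c 5c 5c 5c.
m1: inner = H(20 36 36 36 36 f1 94 97) = 14; tag = H(4a 5c 5c 5c 5c 14) = ce ← matches
m2: inner = H(20 36 36 36 36 66 63 7a) = 3b; tag = H(4a 5c 5c 5c 5c 3b) = f5
m3: inner = H(20 36 36 36 36 af 5d d1) = d5; tag = H(4a 5c 5c 5c 5c d5) = 8f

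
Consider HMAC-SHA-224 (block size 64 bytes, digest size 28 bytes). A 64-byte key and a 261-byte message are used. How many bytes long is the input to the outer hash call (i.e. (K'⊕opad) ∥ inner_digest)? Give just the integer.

Key is 64 ≤ 64 bytes, zero-padded: |K'| = 64.
Outer input = (K'⊕opad) ∥ H(inner) → 64 + 28 = 92 bytes.

92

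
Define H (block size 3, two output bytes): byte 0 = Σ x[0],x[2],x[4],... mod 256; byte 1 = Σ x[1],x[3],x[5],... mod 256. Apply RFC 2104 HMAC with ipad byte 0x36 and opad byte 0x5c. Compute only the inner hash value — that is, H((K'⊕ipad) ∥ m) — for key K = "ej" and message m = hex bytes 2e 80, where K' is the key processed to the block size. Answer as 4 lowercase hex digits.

098a

Key "ej" = 65 6a is 2 bytes ≤ B = 3; zero-pad to 3 bytes: K' = 65 6a 00.
K' ⊕ ipad = 53 5c 36.
Inner input = 53 5c 36 ∥ 2e 80.
Inner hash: even-index sum = 265 mod 256 = 9; odd-index sum = 138 mod 256 = 138 → 09 8a.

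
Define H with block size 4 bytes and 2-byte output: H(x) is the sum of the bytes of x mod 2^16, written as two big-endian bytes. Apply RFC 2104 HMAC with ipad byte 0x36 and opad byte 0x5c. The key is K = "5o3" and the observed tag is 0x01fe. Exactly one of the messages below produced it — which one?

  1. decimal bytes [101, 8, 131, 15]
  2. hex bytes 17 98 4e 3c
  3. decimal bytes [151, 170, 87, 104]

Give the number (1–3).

Key "5o3" = 35 6f 33 is 3 bytes ≤ B = 4; zero-pad to 4 bytes: K' = 35 6f 33 00.
K' ⊕ ipad = 03 59 05 36; K' ⊕ opad = 69 33 6f 5c.
m1: inner = H(03 59 05 36 65 08 83 0f) = 01 96; tag = H(69 33 6f 5c 01 96) = 01fe ← matches
m2: inner = H(03 59 05 36 17 98 4e 3c) = 01 d0; tag = H(69 33 6f 5c 01 d0) = 0238
m3: inner = H(03 59 05 36 97 aa 57 68) = 02 97; tag = H(69 33 6f 5c 02 97) = 0200

1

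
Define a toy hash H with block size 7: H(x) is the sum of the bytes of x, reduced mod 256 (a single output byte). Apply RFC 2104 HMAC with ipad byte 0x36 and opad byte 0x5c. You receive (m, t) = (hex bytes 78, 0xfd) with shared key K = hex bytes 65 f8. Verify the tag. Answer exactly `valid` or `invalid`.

Key hex bytes 65 f8 is 2 bytes ≤ B = 7; zero-pad to 7 bytes: K' = 65 f8 00 00 00 00 00.
K' ⊕ ipad = 53 ce 36 36 36 36 36; K' ⊕ opad = 39 a4 5c 5c 5c 5c 5c.
Inner hash: sum = 83+206+54+54+54+54+54+120 = 679; mod 256 = 167 → a7.
Outer hash (recomputed tag): sum = 57+164+92+92+92+92+92+167 = 848; mod 256 = 80 → 50.
Recomputed tag = 50; claimed = fd → mismatch.

invalid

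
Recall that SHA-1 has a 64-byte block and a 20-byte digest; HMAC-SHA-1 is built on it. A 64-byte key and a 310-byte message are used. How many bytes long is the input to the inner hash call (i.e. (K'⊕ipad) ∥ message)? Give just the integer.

374

Key is 64 ≤ 64 bytes, zero-padded: |K'| = 64.
Inner input = (K'⊕ipad) ∥ m → 64 + 310 = 374 bytes.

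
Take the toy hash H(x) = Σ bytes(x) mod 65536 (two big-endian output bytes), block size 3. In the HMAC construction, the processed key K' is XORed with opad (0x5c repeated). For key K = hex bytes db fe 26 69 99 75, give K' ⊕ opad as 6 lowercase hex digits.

5f2a5c

Key hex bytes db fe 26 69 99 75 is 6 bytes > B = 3, so hash it first: H(key) = 03 76, then zero-pad to 3 bytes: K' = 03 76 00.
XOR each byte with 0x5c: 03⊕5c=5f, 76⊕5c=2a, 00⊕5c=5c.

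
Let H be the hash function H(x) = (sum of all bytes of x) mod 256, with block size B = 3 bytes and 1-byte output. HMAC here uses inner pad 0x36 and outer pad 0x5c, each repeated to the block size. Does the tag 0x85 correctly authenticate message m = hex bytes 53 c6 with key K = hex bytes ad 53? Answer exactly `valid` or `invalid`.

Key hex bytes ad 53 is 2 bytes ≤ B = 3; zero-pad to 3 bytes: K' = ad 53 00.
K' ⊕ ipad = 9b 65 36; K' ⊕ opad = f1 0f 5c.
Inner hash: sum = 155+101+54+83+198 = 591; mod 256 = 79 → 4f.
Outer hash (recomputed tag): sum = 241+15+92+79 = 427; mod 256 = 171 → ab.
Recomputed tag = ab; claimed = 85 → mismatch.

invalid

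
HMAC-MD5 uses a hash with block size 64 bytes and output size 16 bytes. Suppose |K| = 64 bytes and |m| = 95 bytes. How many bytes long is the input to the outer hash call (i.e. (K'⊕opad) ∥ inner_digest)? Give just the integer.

Key is 64 ≤ 64 bytes, zero-padded: |K'| = 64.
Outer input = (K'⊕opad) ∥ H(inner) → 64 + 16 = 80 bytes.

80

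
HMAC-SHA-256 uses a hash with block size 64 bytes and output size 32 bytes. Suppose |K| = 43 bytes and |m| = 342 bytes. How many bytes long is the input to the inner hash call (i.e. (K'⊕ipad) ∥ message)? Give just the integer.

406

Key is 43 ≤ 64 bytes, zero-padded: |K'| = 64.
Inner input = (K'⊕ipad) ∥ m → 64 + 342 = 406 bytes.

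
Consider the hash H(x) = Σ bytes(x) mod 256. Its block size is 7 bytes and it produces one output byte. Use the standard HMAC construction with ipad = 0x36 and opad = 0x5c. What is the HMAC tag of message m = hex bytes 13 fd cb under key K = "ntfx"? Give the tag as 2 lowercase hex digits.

Key "ntfx" = 6e 74 66 78 is 4 bytes ≤ B = 7; zero-pad to 7 bytes: K' = 6e 74 66 78 00 00 00.
K' ⊕ ipad = 58 42 50 4e 36 36 36.  K' ⊕ opad = 32 28 3a 24 5c 5c 5c.
Inner input = (K'⊕ipad) ∥ m = 58 42 50 4e 36 36 36 ∥ 13 fd cb.
Inner hash: sum = 88+66+80+78+54+54+54+19+253+203 = 949; mod 256 = 181 → b5.
Outer input = (K'⊕opad) ∥ inner = 32 28 3a 24 5c 5c 5c ∥ b5.
Outer hash (tag): sum = 50+40+58+36+92+92+92+181 = 641; mod 256 = 129 → 81.

81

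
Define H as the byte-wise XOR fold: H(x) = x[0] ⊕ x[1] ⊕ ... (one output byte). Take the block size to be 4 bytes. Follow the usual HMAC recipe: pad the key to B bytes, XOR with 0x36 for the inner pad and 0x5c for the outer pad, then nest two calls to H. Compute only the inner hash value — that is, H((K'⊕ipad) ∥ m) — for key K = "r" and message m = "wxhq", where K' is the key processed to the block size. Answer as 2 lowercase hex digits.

Key "r" = 72 is 1 byte ≤ B = 4; zero-pad to 4 bytes: K' = 72 00 00 00.
K' ⊕ ipad = 44 36 36 36.
Inner input = 44 36 36 36 ∥ 77 78 68 71.
Inner hash: XOR 44⊕36⊕36⊕36⊕77⊕78⊕68⊕71 = 64.

64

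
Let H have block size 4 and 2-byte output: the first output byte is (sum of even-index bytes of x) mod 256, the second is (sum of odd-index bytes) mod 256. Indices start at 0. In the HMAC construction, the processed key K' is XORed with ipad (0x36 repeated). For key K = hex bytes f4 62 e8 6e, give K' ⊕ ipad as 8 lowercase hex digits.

c254de58

Key hex bytes f4 62 e8 6e is exactly B = 4 bytes: K' = f4 62 e8 6e.
XOR each byte with 0x36: f4⊕36=c2, 62⊕36=54, e8⊕36=de, 6e⊕36=58.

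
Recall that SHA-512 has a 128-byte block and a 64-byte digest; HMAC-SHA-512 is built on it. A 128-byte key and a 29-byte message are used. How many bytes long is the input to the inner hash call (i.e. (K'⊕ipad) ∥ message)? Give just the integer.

Key is 128 ≤ 128 bytes, zero-padded: |K'| = 128.
Inner input = (K'⊕ipad) ∥ m → 128 + 29 = 157 bytes.

157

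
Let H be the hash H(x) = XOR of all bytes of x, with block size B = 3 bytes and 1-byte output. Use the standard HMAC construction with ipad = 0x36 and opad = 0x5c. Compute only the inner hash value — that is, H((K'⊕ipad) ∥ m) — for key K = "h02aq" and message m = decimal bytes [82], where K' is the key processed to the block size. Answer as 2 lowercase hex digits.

Key "h02aq" = 68 30 32 61 71 is 5 bytes > B = 3, so hash it first: H(key) = 7a, then zero-pad to 3 bytes: K' = 7a 00 00.
K' ⊕ ipad = 4c 36 36.
Inner input = 4c 36 36 ∥ 52.
Inner hash: XOR 4c⊕36⊕36⊕52 = 1e.

1e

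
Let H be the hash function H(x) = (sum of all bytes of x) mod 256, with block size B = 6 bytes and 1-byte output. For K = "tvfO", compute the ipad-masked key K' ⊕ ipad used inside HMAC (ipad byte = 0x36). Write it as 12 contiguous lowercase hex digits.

424050793636

Key "tvfO" = 74 76 66 4f is 4 bytes ≤ B = 6; zero-pad to 6 bytes: K' = 74 76 66 4f 00 00.
XOR each byte with 0x36: 74⊕36=42, 76⊕36=40, 66⊕36=50, 4f⊕36=79, 00⊕36=36, 00⊕36=36.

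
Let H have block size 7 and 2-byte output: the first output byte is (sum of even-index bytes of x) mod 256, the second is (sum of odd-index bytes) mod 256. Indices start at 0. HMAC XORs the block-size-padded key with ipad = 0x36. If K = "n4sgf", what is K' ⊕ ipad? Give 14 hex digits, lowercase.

Key "n4sgf" = 6e 34 73 67 66 is 5 bytes ≤ B = 7; zero-pad to 7 bytes: K' = 6e 34 73 67 66 00 00.
XOR each byte with 0x36: 6e⊕36=58, 34⊕36=02, 73⊕36=45, 67⊕36=51, 66⊕36=50, 00⊕36=36, 00⊕36=36.

58024551503636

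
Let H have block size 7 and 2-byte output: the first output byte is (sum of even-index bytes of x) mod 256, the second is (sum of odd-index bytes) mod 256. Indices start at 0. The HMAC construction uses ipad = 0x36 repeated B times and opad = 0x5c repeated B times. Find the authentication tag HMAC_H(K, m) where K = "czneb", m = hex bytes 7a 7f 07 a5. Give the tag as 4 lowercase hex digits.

6116

Key "czneb" = 63 7a 6e 65 62 is 5 bytes ≤ B = 7; zero-pad to 7 bytes: K' = 63 7a 6e 65 62 00 00.
K' ⊕ ipad = 55 4c 58 53 54 36 36.  K' ⊕ opad = 3f 26 32 39 3e 5c 5c.
Inner input = (K'⊕ipad) ∥ m = 55 4c 58 53 54 36 36 ∥ 7a 7f 07 a5.
Inner hash: even-index sum = 603 mod 256 = 91; odd-index sum = 342 mod 256 = 86 → 5b 56.
Outer input = (K'⊕opad) ∥ inner = 3f 26 32 39 3e 5c 5c ∥ 5b 56.
Outer hash (tag): even-index sum = 353 mod 256 = 97; odd-index sum = 278 mod 256 = 22 → 61 16.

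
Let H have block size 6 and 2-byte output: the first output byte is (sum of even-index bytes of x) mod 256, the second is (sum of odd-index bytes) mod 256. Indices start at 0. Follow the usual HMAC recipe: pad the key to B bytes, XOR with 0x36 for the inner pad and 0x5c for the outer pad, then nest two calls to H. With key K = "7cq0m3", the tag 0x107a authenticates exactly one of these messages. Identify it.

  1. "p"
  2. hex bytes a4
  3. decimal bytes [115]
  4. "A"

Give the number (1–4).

Key "7cq0m3" = 37 63 71 30 6d 33 is exactly B = 6 bytes: K' = 37 63 71 30 6d 33.
K' ⊕ ipad = 01 55 47 06 5b 05; K' ⊕ opad = 6b 3f 2d 6c 31 6f.
m1: inner = H(01 55 47 06 5b 05 70) = 13 60; tag = H(6b 3f 2d 6c 31 6f 13 60) = dc7a
m2: inner = H(01 55 47 06 5b 05 a4) = 47 60; tag = H(6b 3f 2d 6c 31 6f 47 60) = 107a ← matches
m3: inner = H(01 55 47 06 5b 05 73) = 16 60; tag = H(6b 3f 2d 6c 31 6f 16 60) = df7a
m4: inner = H(01 55 47 06 5b 05 41) = e4 60; tag = H(6b 3f 2d 6c 31 6f e4 60) = ad7a

2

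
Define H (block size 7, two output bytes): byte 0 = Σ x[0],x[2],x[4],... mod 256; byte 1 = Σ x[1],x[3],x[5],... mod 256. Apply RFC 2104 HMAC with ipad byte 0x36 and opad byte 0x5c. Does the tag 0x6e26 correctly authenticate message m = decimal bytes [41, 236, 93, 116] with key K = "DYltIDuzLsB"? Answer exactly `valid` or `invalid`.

valid

Key "DYltIDuzLsB" = 44 59 6c 74 49 44 75 7a 4c 73 42 is 11 bytes > B = 7, so hash it first: H(key) = fc fe, then zero-pad to 7 bytes: K' = fc fe 00 00 00 00 00.
K' ⊕ ipad = ca c8 36 36 36 36 36; K' ⊕ opad = a0 a2 5c 5c 5c 5c 5c.
Inner hash: even-index sum = 716 mod 256 = 204; odd-index sum = 442 mod 256 = 186 → cc ba.
Outer hash (recomputed tag): even-index sum = 622 mod 256 = 110; odd-index sum = 550 mod 256 = 38 → 6e 26.
Recomputed tag = 6e26; claimed = 6e26 → match.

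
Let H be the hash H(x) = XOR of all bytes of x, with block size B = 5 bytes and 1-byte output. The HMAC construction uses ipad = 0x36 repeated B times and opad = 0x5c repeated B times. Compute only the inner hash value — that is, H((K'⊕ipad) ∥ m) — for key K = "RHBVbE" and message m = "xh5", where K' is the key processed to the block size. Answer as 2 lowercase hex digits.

Key "RHBVbE" = 52 48 42 56 62 45 is 6 bytes > B = 5, so hash it first: H(key) = 29, then zero-pad to 5 bytes: K' = 29 00 00 00 00.
K' ⊕ ipad = 1f 36 36 36 36.
Inner input = 1f 36 36 36 36 ∥ 78 68 35.
Inner hash: XOR 1f⊕36⊕36⊕36⊕36⊕78⊕68⊕35 = 3a.

3a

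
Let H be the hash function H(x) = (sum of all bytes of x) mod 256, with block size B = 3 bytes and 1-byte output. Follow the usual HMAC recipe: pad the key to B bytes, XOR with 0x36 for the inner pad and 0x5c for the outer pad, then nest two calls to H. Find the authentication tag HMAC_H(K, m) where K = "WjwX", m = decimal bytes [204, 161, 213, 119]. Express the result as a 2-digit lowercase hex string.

Key "WjwX" = 57 6a 77 58 is 4 bytes > B = 3, so hash it first: H(key) = 90, then zero-pad to 3 bytes: K' = 90 00 00.
K' ⊕ ipad = a6 36 36.  K' ⊕ opad = cc 5c 5c.
Inner input = (K'⊕ipad) ∥ m = a6 36 36 ∥ cc a1 d5 77.
Inner hash: sum = 166+54+54+204+161+213+119 = 971; mod 256 = 203 → cb.
Outer input = (K'⊕opad) ∥ inner = cc 5c 5c ∥ cb.
Outer hash (tag): sum = 204+92+92+203 = 591; mod 256 = 79 → 4f.

4f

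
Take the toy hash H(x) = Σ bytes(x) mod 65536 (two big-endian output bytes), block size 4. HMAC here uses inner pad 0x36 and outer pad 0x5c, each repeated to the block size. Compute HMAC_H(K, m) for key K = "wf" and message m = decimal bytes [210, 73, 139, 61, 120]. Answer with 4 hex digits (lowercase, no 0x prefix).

0178

Key "wf" = 77 66 is 2 bytes ≤ B = 4; zero-pad to 4 bytes: K' = 77 66 00 00.
K' ⊕ ipad = 41 50 36 36.  K' ⊕ opad = 2b 3a 5c 5c.
Inner input = (K'⊕ipad) ∥ m = 41 50 36 36 ∥ d2 49 8b 3d 78.
Inner hash: sum = 65+80+54+54+210+73+139+61+120 = 856 → 03 58.
Outer input = (K'⊕opad) ∥ inner = 2b 3a 5c 5c ∥ 03 58.
Outer hash (tag): sum = 43+58+92+92+3+88 = 376 → 01 78.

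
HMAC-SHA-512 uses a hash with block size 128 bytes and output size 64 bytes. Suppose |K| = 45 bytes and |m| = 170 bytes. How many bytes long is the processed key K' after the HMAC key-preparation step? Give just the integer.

128

Key is 45 ≤ 128 bytes, zero-padded: |K'| = 128.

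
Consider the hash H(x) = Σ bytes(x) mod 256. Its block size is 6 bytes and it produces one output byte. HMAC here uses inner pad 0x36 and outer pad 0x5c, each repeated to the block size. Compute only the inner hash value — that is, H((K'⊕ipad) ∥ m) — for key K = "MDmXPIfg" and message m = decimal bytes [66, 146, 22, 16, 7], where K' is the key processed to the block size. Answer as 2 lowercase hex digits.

99

Key "MDmXPIfg" = 4d 44 6d 58 50 49 66 67 is 8 bytes > B = 6, so hash it first: H(key) = bc, then zero-pad to 6 bytes: K' = bc 00 00 00 00 00.
K' ⊕ ipad = 8a 36 36 36 36 36.
Inner input = 8a 36 36 36 36 36 ∥ 42 92 16 10 07.
Inner hash: sum = 138+54+54+54+54+54+66+146+22+16+7 = 665; mod 256 = 153 → 99.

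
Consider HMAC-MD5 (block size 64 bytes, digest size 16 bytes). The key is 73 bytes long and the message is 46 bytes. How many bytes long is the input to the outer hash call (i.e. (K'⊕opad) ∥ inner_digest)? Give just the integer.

80

Key is 73 > 64 bytes, so it is hashed to 16 bytes then zero-padded to 64: |K'| = 64.
Outer input = (K'⊕opad) ∥ H(inner) → 64 + 16 = 80 bytes.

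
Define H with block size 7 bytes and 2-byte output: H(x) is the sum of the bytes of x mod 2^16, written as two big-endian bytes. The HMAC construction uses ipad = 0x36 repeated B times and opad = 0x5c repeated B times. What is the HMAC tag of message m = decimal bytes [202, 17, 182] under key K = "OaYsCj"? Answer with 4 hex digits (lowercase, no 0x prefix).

Key "OaYsCj" = 4f 61 59 73 43 6a is 6 bytes ≤ B = 7; zero-pad to 7 bytes: K' = 4f 61 59 73 43 6a 00.
K' ⊕ ipad = 79 57 6f 45 75 5c 36.  K' ⊕ opad = 13 3d 05 2f 1f 36 5c.
Inner input = (K'⊕ipad) ∥ m = 79 57 6f 45 75 5c 36 ∥ ca 11 b6.
Inner hash: sum = 121+87+111+69+117+92+54+202+17+182 = 1052 → 04 1c.
Outer input = (K'⊕opad) ∥ inner = 13 3d 05 2f 1f 36 5c ∥ 04 1c.
Outer hash (tag): sum = 19+61+5+47+31+54+92+4+28 = 341 → 01 55.

0155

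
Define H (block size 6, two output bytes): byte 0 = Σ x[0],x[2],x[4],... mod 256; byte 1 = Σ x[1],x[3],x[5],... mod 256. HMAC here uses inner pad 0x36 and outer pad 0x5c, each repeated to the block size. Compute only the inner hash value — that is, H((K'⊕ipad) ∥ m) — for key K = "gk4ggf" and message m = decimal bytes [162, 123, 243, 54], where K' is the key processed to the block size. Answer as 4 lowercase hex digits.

Key "gk4ggf" = 67 6b 34 67 67 66 is exactly B = 6 bytes: K' = 67 6b 34 67 67 66.
K' ⊕ ipad = 51 5d 02 51 51 50.
Inner input = 51 5d 02 51 51 50 ∥ a2 7b f3 36.
Inner hash: even-index sum = 569 mod 256 = 57; odd-index sum = 431 mod 256 = 175 → 39 af.

39af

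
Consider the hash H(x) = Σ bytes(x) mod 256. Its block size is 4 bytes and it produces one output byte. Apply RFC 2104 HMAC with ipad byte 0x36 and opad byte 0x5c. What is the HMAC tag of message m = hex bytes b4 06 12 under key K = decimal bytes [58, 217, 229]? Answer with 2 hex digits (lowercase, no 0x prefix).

Key decimal bytes [58, 217, 229] = 3a d9 e5 is 3 bytes ≤ B = 4; zero-pad to 4 bytes: K' = 3a d9 e5 00.
K' ⊕ ipad = 0c ef d3 36.  K' ⊕ opad = 66 85 b9 5c.
Inner input = (K'⊕ipad) ∥ m = 0c ef d3 36 ∥ b4 06 12.
Inner hash: sum = 12+239+211+54+180+6+18 = 720; mod 256 = 208 → d0.
Outer input = (K'⊕opad) ∥ inner = 66 85 b9 5c ∥ d0.
Outer hash (tag): sum = 102+133+185+92+208 = 720; mod 256 = 208 → d0.

d0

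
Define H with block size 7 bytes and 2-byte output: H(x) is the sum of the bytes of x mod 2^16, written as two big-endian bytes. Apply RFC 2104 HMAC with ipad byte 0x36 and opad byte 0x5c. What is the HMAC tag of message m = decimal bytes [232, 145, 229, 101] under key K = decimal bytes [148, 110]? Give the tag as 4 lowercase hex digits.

0395

Key decimal bytes [148, 110] = 94 6e is 2 bytes ≤ B = 7; zero-pad to 7 bytes: K' = 94 6e 00 00 00 00 00.
K' ⊕ ipad = a2 58 36 36 36 36 36.  K' ⊕ opad = c8 32 5c 5c 5c 5c 5c.
Inner input = (K'⊕ipad) ∥ m = a2 58 36 36 36 36 36 ∥ e8 91 e5 65.
Inner hash: sum = 162+88+54+54+54+54+54+232+145+229+101 = 1227 → 04 cb.
Outer input = (K'⊕opad) ∥ inner = c8 32 5c 5c 5c 5c 5c ∥ 04 cb.
Outer hash (tag): sum = 200+50+92+92+92+92+92+4+203 = 917 → 03 95.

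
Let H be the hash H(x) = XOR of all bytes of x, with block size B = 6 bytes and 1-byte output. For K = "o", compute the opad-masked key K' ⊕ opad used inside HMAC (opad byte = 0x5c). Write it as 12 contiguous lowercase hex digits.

Key "o" = 6f is 1 byte ≤ B = 6; zero-pad to 6 bytes: K' = 6f 00 00 00 00 00.
XOR each byte with 0x5c: 6f⊕5c=33, 00⊕5c=5c, 00⊕5c=5c, 00⊕5c=5c, 00⊕5c=5c, 00⊕5c=5c.

335c5c5c5c5c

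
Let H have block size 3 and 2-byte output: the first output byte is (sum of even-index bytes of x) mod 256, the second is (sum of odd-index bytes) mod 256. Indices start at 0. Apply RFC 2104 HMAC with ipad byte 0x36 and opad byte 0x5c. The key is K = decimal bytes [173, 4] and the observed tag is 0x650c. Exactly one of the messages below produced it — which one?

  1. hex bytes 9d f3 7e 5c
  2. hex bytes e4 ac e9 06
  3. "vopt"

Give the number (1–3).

3

Key decimal bytes [173, 4] = ad 04 is 2 bytes ≤ B = 3; zero-pad to 3 bytes: K' = ad 04 00.
K' ⊕ ipad = 9b 32 36; K' ⊕ opad = f1 58 5c.
m1: inner = H(9b 32 36 9d f3 7e 5c) = 20 4d; tag = H(f1 58 5c 20 4d) = 9a78
m2: inner = H(9b 32 36 e4 ac e9 06) = 83 ff; tag = H(f1 58 5c 83 ff) = 4cdb
m3: inner = H(9b 32 36 76 6f 70 74) = b4 18; tag = H(f1 58 5c b4 18) = 650c ← matches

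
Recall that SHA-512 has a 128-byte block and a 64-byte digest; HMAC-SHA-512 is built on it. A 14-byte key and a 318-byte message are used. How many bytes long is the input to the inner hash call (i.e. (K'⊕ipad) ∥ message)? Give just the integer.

446

Key is 14 ≤ 128 bytes, zero-padded: |K'| = 128.
Inner input = (K'⊕ipad) ∥ m → 128 + 318 = 446 bytes.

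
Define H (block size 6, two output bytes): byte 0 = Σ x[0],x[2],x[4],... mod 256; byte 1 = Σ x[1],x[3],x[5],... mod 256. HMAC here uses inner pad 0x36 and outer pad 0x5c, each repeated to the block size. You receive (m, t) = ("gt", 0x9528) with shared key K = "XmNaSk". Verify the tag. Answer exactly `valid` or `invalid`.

invalid

Key "XmNaSk" = 58 6d 4e 61 53 6b is exactly B = 6 bytes: K' = 58 6d 4e 61 53 6b.
K' ⊕ ipad = 6e 5b 78 57 65 5d; K' ⊕ opad = 04 31 12 3d 0f 37.
Inner hash: even-index sum = 434 mod 256 = 178; odd-index sum = 387 mod 256 = 131 → b2 83.
Outer hash (recomputed tag): even-index sum = 215 mod 256 = 215; odd-index sum = 296 mod 256 = 40 → d7 28.
Recomputed tag = d728; claimed = 9528 → mismatch.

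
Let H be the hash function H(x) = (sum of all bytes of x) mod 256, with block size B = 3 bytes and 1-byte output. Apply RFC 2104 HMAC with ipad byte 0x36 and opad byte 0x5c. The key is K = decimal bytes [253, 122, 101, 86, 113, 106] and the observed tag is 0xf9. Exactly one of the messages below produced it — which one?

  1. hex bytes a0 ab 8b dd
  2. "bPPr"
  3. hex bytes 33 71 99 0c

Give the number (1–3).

3

Key decimal bytes [253, 122, 101, 86, 113, 106] = fd 7a 65 56 71 6a is 6 bytes > B = 3, so hash it first: H(key) = 0d, then zero-pad to 3 bytes: K' = 0d 00 00.
K' ⊕ ipad = 3b 36 36; K' ⊕ opad = 51 5c 5c.
m1: inner = H(3b 36 36 a0 ab 8b dd) = 5a; tag = H(51 5c 5c 5a) = 63
m2: inner = H(3b 36 36 62 50 50 72) = 1b; tag = H(51 5c 5c 1b) = 24
m3: inner = H(3b 36 36 33 71 99 0c) = f0; tag = H(51 5c 5c f0) = f9 ← matches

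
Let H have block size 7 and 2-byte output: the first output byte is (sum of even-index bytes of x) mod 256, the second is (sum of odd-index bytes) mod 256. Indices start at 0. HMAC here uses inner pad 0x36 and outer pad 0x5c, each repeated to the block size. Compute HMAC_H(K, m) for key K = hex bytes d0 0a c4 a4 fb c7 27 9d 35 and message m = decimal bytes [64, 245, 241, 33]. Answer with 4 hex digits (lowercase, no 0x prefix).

Key hex bytes d0 0a c4 a4 fb c7 27 9d 35 is 9 bytes > B = 7, so hash it first: H(key) = eb 12, then zero-pad to 7 bytes: K' = eb 12 00 00 00 00 00.
K' ⊕ ipad = dd 24 36 36 36 36 36.  K' ⊕ opad = b7 4e 5c 5c 5c 5c 5c.
Inner input = (K'⊕ipad) ∥ m = dd 24 36 36 36 36 36 ∥ 40 f5 f1 21.
Inner hash: even-index sum = 661 mod 256 = 149; odd-index sum = 449 mod 256 = 193 → 95 c1.
Outer input = (K'⊕opad) ∥ inner = b7 4e 5c 5c 5c 5c 5c ∥ 95 c1.
Outer hash (tag): even-index sum = 652 mod 256 = 140; odd-index sum = 411 mod 256 = 155 → 8c 9b.

8c9b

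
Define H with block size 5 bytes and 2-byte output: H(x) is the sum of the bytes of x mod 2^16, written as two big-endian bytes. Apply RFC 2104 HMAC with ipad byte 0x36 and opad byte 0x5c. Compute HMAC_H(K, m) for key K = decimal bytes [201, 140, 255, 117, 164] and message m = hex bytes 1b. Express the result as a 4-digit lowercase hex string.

039e

Key decimal bytes [201, 140, 255, 117, 164] = c9 8c ff 75 a4 is exactly B = 5 bytes: K' = c9 8c ff 75 a4.
K' ⊕ ipad = ff ba c9 43 92.  K' ⊕ opad = 95 d0 a3 29 f8.
Inner input = (K'⊕ipad) ∥ m = ff ba c9 43 92 ∥ 1b.
Inner hash: sum = 255+186+201+67+146+27 = 882 → 03 72.
Outer input = (K'⊕opad) ∥ inner = 95 d0 a3 29 f8 ∥ 03 72.
Outer hash (tag): sum = 149+208+163+41+248+3+114 = 926 → 03 9e.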